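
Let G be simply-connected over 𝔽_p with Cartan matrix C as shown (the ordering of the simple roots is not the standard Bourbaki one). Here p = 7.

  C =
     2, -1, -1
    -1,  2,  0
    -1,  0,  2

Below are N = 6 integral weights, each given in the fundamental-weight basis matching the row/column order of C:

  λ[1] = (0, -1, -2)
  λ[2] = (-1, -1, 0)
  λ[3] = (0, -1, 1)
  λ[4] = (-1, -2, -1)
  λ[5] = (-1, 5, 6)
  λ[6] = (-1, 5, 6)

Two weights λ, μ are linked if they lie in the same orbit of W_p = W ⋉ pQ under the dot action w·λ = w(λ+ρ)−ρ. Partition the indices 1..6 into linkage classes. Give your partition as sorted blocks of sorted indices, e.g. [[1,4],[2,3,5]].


Dynkin diagram of C (from the 4 off-diagonal −1 entries): A_3.

W_7-reps of the 6 weights in Ā_7 (same 3-coord order as C):

    λ_1 → (0, 0, 1)
    λ_2 → (0, 0, 1)
    λ_3 → (1, 0, 2)
    λ_4 → (0, 0, 1)
    λ_5 → (0, 0, 1)
    λ_6 → (0, 0, 1)

These 6 weights hit 2 W_7-dot-orbits; sizes (5, 1):

[[1, 2, 4, 5, 6], [3]]


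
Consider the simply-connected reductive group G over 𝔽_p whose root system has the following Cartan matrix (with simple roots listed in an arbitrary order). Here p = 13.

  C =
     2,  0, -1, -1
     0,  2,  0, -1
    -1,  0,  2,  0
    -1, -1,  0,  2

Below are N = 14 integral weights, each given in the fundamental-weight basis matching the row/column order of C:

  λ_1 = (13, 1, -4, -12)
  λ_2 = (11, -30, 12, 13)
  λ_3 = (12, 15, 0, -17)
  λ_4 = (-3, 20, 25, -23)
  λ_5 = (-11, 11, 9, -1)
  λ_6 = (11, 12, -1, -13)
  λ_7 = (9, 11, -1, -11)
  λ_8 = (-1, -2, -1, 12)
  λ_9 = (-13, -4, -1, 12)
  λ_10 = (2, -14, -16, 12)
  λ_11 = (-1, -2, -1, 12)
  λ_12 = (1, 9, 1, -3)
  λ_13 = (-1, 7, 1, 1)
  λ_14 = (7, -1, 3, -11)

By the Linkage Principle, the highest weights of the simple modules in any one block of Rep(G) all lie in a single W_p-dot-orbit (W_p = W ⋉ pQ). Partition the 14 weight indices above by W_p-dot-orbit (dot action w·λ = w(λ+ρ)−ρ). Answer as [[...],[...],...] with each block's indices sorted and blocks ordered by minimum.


C ↔ A_4 under row/col permutation; |W(A_4)| = 120.

λ_j+ρ reflected into Ā_13 (⟨·,θ^∨⟩≤13); 4-tuples as given:

  1: (0, 8, 2, 2) · 2: (0, 2, 0, 10) · 3: (0, 2, 0, 10) · 4: (0, 8, 2, 2) · 5: (0, 2, 0, 10) · 6: (0, 1, 0, 12) · 7: (0, 2, 0, 10) · 8: (0, 1, 0, 12) · 9: (2, 1, 10, 0) · 10: (0, 2, 0, 10) · 11: (0, 1, 0, 12) · 12: (0, 8, 2, 2) · 13: (0, 8, 2, 2) · 14: (0, 8, 2, 2)

These 14 weights hit 4 W_13-dot-orbits; sizes (5, 5, 3, 1):

[[1, 4, 12, 13, 14], [2, 3, 5, 7, 10], [6, 8, 11], [9]]


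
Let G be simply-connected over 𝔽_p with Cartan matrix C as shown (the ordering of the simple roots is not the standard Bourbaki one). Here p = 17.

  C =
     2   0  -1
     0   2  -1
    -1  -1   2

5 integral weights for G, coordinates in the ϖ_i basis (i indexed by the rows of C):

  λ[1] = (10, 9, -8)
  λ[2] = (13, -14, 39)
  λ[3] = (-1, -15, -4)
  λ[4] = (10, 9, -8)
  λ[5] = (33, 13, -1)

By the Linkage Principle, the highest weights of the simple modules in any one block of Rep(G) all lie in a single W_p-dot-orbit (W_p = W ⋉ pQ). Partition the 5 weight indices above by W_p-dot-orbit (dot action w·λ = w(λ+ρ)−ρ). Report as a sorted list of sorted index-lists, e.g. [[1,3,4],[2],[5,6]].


Cartan matrix: type A_3 (|W|=24); un-permuting the 3 rows.

Ā_17 reps of the 5 weights (A_3, coords as presented):

  λ_1+ρ ↦ (4, 3, 7)
  λ_2+ρ ↦ (4, 3, 7)
  λ_3+ρ ↦ (14, 0, 3)
  λ_4+ρ ↦ (4, 3, 7)
  λ_5+ρ ↦ (14, 0, 3)

Grouping the 5 weights by Ā_17-representative: 2 linkage classes.

[[1, 2, 4], [3, 5]]


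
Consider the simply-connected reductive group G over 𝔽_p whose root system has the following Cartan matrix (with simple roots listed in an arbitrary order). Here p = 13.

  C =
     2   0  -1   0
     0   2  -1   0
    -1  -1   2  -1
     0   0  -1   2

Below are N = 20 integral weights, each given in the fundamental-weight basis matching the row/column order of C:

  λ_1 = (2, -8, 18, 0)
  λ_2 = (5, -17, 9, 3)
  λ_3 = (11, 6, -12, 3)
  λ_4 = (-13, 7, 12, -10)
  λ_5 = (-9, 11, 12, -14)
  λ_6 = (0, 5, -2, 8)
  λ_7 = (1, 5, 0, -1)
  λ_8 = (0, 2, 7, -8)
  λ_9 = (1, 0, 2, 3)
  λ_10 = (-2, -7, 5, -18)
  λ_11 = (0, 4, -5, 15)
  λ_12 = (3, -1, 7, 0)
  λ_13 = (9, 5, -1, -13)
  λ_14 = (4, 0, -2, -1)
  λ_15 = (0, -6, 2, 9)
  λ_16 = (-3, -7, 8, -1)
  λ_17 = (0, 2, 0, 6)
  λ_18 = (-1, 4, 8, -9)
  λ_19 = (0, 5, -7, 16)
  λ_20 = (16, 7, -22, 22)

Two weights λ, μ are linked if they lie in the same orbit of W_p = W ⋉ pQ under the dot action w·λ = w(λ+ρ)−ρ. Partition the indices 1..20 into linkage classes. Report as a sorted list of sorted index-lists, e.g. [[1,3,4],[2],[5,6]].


C ↔ D_4 under row/col permutation; |W(D_4)| = 192.

Folding the 20 weights λ_j+ρ into Ā_13 (reps in the given 4-coord order):

  λ_1+ρ ↦ (2, 6, 1, 0);  λ_2+ρ ↦ (2, 6, 1, 0);  λ_3+ρ ↦ (1, 4, 0, 7);  λ_4+ρ ↦ (4, 0, 0, 1);  λ_5+ρ ↦ (4, 0, 0, 1);  λ_6+ρ ↦ (1, 4, 0, 7);  λ_7+ρ ↦ (2, 6, 1, 0);  λ_8+ρ ↦ (1, 3, 1, 7);  λ_9+ρ ↦ (2, 1, 3, 4);  λ_10+ρ ↦ (1, 4, 0, 7);  λ_11+ρ ↦ (1, 3, 0, 8);  λ_12+ρ ↦ (4, 0, 0, 1);  λ_13+ρ ↦ (2, 6, 1, 0);  λ_14+ρ ↦ (4, 0, 0, 1);  λ_15+ρ ↦ (1, 3, 0, 8);  λ_16+ρ ↦ (2, 6, 1, 0);  λ_17+ρ ↦ (1, 3, 1, 7);  λ_18+ρ ↦ (1, 4, 0, 7);  λ_19+ρ ↦ (1, 4, 0, 7);  λ_20+ρ ↦ (2, 1, 3, 4)

Linkage partition of the 20 weights (6 classes, p=13):

[[1, 2, 7, 13, 16], [3, 6, 10, 18, 19], [4, 5, 12, 14], [8, 17], [9, 20], [11, 15]]


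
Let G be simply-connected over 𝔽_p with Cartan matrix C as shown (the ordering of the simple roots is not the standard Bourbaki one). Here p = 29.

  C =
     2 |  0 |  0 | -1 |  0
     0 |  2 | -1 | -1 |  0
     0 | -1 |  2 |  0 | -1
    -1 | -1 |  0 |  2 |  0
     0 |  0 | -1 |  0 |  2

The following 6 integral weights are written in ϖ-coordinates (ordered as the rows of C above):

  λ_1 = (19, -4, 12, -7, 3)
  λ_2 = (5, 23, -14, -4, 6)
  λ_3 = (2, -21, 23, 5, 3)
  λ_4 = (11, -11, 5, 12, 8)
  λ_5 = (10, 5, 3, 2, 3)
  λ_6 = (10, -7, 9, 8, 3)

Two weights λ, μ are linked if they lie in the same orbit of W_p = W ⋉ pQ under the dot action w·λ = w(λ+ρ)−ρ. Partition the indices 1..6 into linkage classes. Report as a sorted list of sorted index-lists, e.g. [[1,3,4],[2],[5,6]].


C ↔ A_5 under row/col permutation; |W(A_5)| = 720.

Alcove-folded reps (p=29, 6 weights, presented ϖ-order):

  [1] (11, 6, 4, 3, 4) · [2] (3, 8, 7, 3, 6) · [3] (11, 6, 4, 3, 4) · [4] (11, 6, 4, 3, 4) · [5] (11, 6, 4, 3, 4) · [6] (11, 6, 4, 3, 4)

Grouping the 6 weights by Ā_29-representative: 2 linkage classes.

[[1, 3, 4, 5, 6], [2]]


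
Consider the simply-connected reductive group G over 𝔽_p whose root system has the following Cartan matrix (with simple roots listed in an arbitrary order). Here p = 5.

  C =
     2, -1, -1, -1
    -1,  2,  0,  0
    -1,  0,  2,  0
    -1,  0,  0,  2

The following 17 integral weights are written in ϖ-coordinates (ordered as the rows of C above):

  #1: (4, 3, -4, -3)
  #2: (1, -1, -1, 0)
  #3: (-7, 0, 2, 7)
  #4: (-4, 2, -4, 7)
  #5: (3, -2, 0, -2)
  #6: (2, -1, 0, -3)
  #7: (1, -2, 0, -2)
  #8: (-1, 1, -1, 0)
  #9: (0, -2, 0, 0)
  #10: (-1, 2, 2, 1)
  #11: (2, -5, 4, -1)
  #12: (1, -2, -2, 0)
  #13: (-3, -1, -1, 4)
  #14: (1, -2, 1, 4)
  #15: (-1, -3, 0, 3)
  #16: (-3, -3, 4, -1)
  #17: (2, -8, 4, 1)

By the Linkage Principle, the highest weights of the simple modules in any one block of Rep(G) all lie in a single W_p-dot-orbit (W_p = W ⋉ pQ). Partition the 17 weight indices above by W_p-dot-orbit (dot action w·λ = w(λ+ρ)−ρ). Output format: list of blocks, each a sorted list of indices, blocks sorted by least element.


D_4 Cartan matrix, 4 simple roots permuted; ρ=(1,1,1,1).

λ_j+ρ reflected into Ā_5 (⟨·,θ^∨⟩≤5); 4-tuples as given:

  1: (1, 0, 1, 2)
  2: (2, 0, 0, 1)
  3: (0, 2, 0, 1)
  4: (2, 0, 0, 1)
  5: (0, 1, 1, 1)
  6: (1, 0, 1, 2)
  7: (0, 1, 1, 1)
  8: (0, 2, 0, 1)
  9: (0, 1, 1, 1)
  10: (2, 0, 0, 1)
  11: (1, 0, 1, 2)
  12: (0, 1, 1, 1)
  13: (2, 0, 0, 1)
  14: (1, 2, 1, 0)
  15: (1, 0, 1, 2)
  16: (1, 0, 1, 2)
  17: (0, 0, 2, 1)

Linkage partition of the 17 weights (6 classes, p=5):

[[1, 6, 11, 15, 16], [2, 4, 10, 13], [3, 8], [5, 7, 9, 12], [14], [17]]


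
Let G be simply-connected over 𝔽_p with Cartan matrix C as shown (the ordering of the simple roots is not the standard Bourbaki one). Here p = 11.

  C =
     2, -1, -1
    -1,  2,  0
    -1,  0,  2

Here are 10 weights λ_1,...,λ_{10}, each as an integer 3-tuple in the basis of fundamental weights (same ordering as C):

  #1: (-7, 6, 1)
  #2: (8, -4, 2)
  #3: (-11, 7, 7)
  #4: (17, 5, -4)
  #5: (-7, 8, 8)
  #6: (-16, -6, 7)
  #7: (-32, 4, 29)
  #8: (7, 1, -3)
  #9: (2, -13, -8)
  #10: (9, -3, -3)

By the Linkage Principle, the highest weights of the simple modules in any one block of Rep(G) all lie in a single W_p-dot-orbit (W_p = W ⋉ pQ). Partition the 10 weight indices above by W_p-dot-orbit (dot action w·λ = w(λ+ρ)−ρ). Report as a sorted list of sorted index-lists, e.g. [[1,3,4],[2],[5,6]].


A_3 Cartan matrix, 3 simple roots permuted; ρ=(1,1,1).

λ_j+ρ reflected into Ā_11 (⟨·,θ^∨⟩≤11); 3-tuples as given:

  [1] (2, 1, 4);  [2] (6, 2, 2);  [3] (6, 2, 2);  [4] (2, 1, 4);  [5] (6, 2, 2);  [6] (2, 1, 4);  [7] (2, 1, 4);  [8] (6, 2, 2);  [9] (2, 1, 4);  [10] (6, 2, 2)

Grouping the 10 weights by Ā_11-representative: 2 linkage classes.

[[1, 4, 6, 7, 9], [2, 3, 5, 8, 10]]


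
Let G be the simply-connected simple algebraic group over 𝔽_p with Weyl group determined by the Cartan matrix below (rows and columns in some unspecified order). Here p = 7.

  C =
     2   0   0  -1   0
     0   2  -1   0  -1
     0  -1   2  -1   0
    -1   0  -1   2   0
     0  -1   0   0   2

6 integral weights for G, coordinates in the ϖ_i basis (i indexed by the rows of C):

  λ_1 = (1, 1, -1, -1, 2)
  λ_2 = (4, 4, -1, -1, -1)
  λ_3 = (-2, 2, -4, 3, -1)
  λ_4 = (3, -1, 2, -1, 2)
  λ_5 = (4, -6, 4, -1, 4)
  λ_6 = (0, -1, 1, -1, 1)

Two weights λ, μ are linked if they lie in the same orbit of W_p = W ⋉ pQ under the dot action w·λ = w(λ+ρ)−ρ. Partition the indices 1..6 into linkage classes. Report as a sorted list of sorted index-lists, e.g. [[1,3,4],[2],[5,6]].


A_5 Cartan matrix, 5 simple roots permuted; ρ=(1,1,1,1,1).

Alcove-folded reps (p=7, 6 weights, presented ϖ-order):

  λ_1+ρ ↦ (2, 2, 0, 0, 3);  λ_2+ρ ↦ (2, 2, 0, 0, 3);  λ_3+ρ ↦ (1, 0, 3, 0, 0);  λ_4+ρ ↦ (1, 0, 3, 0, 0);  λ_5+ρ ↦ (2, 2, 0, 0, 3);  λ_6+ρ ↦ (1, 0, 2, 0, 2)

Linkage partition of the 6 weights (3 classes, p=7):

[[1, 2, 5], [3, 4], [6]]


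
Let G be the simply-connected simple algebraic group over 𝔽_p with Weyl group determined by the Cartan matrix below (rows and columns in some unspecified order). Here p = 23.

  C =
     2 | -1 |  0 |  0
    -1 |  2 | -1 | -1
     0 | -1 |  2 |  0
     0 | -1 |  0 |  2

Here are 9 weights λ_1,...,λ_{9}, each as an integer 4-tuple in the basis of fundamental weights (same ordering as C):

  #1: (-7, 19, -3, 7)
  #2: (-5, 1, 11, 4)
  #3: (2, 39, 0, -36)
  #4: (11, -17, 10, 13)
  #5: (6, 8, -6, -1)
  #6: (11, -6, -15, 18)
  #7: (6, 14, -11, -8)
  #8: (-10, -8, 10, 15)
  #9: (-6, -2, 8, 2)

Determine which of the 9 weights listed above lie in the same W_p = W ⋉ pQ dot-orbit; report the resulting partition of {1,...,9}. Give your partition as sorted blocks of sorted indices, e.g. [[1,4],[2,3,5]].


Dynkin diagram of C (from the 6 off-diagonal −1 entries): D_4.

Each λ_j+ρ reduced to Ā_23; 4-tuples below use C's row order:

  λ_1 → (1, 2, 3, 3) · λ_2 → (2, 2, 10, 3) · λ_3 → (1, 2, 3, 3) · λ_4 → (4, 5, 5, 2) · λ_5 → (7, 4, 5, 0) · λ_6 → (7, 4, 5, 0) · λ_7 → (5, 2, 8, 5) · λ_8 → (7, 4, 5, 0) · λ_9 → (1, 2, 3, 3)

Grouping the 9 weights by Ā_23-representative: 5 linkage classes.

[[1, 3, 9], [2], [4], [5, 6, 8], [7]]


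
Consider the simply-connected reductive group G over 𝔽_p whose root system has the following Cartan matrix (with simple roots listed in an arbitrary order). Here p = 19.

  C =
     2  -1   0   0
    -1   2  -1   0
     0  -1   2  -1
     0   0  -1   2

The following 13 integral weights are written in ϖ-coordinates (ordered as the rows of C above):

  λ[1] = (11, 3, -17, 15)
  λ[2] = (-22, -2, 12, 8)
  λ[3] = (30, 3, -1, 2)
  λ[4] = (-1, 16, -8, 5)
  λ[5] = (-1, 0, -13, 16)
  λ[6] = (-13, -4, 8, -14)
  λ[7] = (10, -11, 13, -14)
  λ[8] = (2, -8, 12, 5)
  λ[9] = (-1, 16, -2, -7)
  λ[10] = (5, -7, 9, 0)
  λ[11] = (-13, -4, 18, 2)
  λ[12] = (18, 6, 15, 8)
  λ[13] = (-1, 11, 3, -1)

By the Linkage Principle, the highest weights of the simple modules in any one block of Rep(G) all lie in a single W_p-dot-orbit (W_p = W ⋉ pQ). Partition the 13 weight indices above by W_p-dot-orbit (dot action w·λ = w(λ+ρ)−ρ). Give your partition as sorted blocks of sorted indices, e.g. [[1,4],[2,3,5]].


Type A_4, rank 4, |W|=120; reorder rows/cols to standard.

W_19-reps of the 13 weights in Ā_19 (same 4-coord order as C):

    [1] (0, 12, 4, 0)
    [2] (0, 10, 6, 1)
    [3] (0, 12, 4, 0)
    [4] (0, 10, 6, 1)
    [5] (11, 0, 1, 5)
    [6] (4, 3, 6, 6)
    [7] (1, 1, 9, 4)
    [8] (4, 3, 6, 6)
    [9] (0, 10, 6, 1)
    [10] (0, 6, 4, 1)
    [11] (0, 12, 4, 0)
    [12] (4, 3, 6, 6)
    [13] (0, 12, 4, 0)

Grouping the 13 weights by Ā_19-representative: 6 linkage classes.

[[1, 3, 11, 13], [2, 4, 9], [5], [6, 8, 12], [7], [10]]


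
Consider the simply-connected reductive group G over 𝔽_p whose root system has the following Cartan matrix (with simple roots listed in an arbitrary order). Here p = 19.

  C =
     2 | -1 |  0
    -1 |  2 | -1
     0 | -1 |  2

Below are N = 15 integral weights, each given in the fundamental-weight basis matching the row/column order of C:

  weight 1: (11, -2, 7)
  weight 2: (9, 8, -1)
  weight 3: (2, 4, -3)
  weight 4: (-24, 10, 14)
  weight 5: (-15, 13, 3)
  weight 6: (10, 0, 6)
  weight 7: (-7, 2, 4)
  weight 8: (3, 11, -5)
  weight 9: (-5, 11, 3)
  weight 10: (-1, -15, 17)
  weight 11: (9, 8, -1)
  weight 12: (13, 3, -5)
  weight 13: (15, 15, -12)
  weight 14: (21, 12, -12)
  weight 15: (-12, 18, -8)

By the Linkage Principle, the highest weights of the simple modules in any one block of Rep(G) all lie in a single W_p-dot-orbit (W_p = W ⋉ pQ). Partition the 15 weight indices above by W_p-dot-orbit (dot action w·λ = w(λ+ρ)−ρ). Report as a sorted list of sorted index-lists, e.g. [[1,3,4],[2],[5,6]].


Type A_3, rank 3, |W|=24; reorder rows/cols to standard.

Ā_19 reps of the 15 weights (A_3, coords as presented):

  λ_1 → (11, 1, 7) · λ_2 → (10, 9, 0) · λ_3 → (3, 3, 2) · λ_4 → (4, 8, 4) · λ_5 → (14, 0, 4) · λ_6 → (11, 1, 7) · λ_7 → (3, 3, 2) · λ_8 → (4, 8, 4) · λ_9 → (4, 8, 4) · λ_10 → (14, 0, 4) · λ_11 → (10, 9, 0) · λ_12 → (14, 0, 4) · λ_13 → (3, 3, 2) · λ_14 → (3, 3, 2) · λ_15 → (11, 1, 7)

The 15 indices split into 5 linkage classes (same alcove rep ⇔ same W_19-dot-orbit):

[[1, 6, 15], [2, 11], [3, 7, 13, 14], [4, 8, 9], [5, 10, 12]]


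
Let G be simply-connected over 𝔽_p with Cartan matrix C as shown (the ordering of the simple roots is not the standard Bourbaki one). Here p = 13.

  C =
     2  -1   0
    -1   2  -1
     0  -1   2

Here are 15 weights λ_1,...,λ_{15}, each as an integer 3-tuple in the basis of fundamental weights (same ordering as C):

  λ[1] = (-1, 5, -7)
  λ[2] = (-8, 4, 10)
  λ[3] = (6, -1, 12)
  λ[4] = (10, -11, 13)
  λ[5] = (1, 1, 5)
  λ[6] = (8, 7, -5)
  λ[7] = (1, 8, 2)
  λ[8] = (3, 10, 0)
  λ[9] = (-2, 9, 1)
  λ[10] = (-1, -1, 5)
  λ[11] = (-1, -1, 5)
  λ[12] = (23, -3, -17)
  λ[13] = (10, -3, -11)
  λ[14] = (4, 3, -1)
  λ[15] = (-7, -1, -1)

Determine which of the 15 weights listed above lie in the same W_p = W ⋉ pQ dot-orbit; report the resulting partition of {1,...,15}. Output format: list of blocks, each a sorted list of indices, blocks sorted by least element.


C ↔ A_3 under row/col permutation; |W(A_3)| = 24.

W_13-reps of the 15 weights in Ā_13 (same 3-coord order as C):

  [1] (0, 0, 6)
  [2] (2, 2, 6)
  [3] (0, 0, 6)
  [4] (1, 9, 2)
  [5] (2, 2, 6)
  [6] (5, 4, 0)
  [7] (1, 9, 2)
  [8] (1, 9, 2)
  [9] (1, 9, 2)
  [10] (0, 0, 6)
  [11] (0, 0, 6)
  [12] (2, 2, 6)
  [13] (1, 9, 2)
  [14] (5, 4, 0)
  [15] (0, 0, 6)

The 15 indices split into 4 linkage classes (same alcove rep ⇔ same W_13-dot-orbit):

[[1, 3, 10, 11, 15], [2, 5, 12], [4, 7, 8, 9, 13], [6, 14]]


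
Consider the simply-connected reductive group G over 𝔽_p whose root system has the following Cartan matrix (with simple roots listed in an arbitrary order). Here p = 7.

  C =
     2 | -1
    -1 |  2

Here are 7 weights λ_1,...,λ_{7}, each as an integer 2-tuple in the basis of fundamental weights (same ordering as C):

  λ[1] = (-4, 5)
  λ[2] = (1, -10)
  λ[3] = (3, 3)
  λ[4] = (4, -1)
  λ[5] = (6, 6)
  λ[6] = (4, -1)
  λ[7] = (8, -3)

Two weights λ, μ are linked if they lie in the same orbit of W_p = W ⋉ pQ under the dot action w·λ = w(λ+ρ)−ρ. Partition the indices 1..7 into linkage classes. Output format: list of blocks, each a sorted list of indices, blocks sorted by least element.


Dynkin diagram of C (from the 2 off-diagonal −1 entries): A_2.

Folding the 7 weights λ_j+ρ into Ā_7 (reps in the given 2-coord order):

    λ_1 → (3, 3)
    λ_2 → (5, 0)
    λ_3 → (3, 3)
    λ_4 → (5, 0)
    λ_5 → (0, 0)
    λ_6 → (5, 0)
    λ_7 → (5, 0)

The 7 indices split into 3 linkage classes (same alcove rep ⇔ same W_7-dot-orbit):

[[1, 3], [2, 4, 6, 7], [5]]


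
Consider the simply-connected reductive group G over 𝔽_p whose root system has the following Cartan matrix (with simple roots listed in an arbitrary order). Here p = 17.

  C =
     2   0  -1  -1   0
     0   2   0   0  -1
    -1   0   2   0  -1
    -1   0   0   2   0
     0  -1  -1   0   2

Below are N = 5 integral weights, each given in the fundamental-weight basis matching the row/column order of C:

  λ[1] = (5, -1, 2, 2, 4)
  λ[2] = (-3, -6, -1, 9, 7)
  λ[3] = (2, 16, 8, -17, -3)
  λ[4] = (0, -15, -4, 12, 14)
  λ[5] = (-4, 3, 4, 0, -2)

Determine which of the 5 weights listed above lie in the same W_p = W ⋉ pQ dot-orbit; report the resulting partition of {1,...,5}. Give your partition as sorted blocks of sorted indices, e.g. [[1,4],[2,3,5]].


Type A_5, rank 5, |W|=720; reorder rows/cols to standard.

W_17-reps of the 5 weights in Ā_17 (same 5-coord order as C):

    λ_1 → (6, 0, 3, 3, 5)
    λ_2 → (0, 5, 2, 8, 1)
    λ_3 → (0, 1, 2, 7, 4)
    λ_4 → (1, 3, 1, 2, 1)
    λ_5 → (1, 3, 1, 2, 1)

Grouping the 5 weights by Ā_17-representative: 4 linkage classes.

[[1], [2], [3], [4, 5]]


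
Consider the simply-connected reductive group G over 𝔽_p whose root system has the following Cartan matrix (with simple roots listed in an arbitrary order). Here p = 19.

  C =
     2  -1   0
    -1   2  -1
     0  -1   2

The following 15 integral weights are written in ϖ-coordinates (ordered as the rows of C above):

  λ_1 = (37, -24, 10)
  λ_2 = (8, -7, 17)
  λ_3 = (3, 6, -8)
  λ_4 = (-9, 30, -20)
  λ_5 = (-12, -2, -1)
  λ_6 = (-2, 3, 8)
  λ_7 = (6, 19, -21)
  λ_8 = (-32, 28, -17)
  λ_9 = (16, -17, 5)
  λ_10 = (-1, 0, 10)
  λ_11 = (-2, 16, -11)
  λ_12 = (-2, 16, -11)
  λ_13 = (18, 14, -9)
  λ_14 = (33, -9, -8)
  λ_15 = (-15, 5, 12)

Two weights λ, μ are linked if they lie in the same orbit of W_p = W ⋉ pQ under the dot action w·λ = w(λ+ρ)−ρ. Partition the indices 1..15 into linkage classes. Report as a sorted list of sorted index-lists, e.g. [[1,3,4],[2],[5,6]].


Cartan matrix: type A_3 (|W|=24); un-permuting the 3 rows.

Folding the 15 weights λ_j+ρ into Ā_19 (reps in the given 3-coord order):

  λ_1 → (4, 0, 7)
  λ_2 → (1, 6, 10)
  λ_3 → (4, 0, 7)
  λ_4 → (4, 0, 7)
  λ_5 → (0, 1, 11)
  λ_6 → (1, 3, 9)
  λ_7 → (0, 1, 11)
  λ_8 → (1, 6, 10)
  λ_9 → (1, 6, 10)
  λ_10 → (0, 1, 11)
  λ_11 → (1, 6, 10)
  λ_12 → (1, 6, 10)
  λ_13 → (4, 0, 7)
  λ_14 → (4, 0, 7)
  λ_15 → (6, 8, 5)

5 distinct reps among the 15 weights ⇒ 5 W_19-linkage classes:

[[1, 3, 4, 13, 14], [2, 8, 9, 11, 12], [5, 7, 10], [6], [15]]


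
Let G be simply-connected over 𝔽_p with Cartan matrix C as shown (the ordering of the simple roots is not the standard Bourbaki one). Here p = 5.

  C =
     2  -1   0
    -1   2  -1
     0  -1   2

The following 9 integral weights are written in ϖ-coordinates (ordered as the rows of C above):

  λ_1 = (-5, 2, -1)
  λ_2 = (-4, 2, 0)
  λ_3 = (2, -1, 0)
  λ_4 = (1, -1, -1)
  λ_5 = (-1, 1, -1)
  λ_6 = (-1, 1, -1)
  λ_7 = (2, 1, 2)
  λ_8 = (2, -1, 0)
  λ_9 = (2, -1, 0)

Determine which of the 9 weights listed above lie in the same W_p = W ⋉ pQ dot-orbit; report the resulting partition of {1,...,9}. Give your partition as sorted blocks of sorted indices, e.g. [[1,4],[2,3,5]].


C ↔ A_3 under row/col permutation; |W(A_3)| = 24.

W_5-reps of the 9 weights in Ā_5 (same 3-coord order as C):

  [1] (3, 0, 1)
  [2] (3, 0, 1)
  [3] (3, 0, 1)
  [4] (2, 0, 0)
  [5] (0, 2, 0)
  [6] (0, 2, 0)
  [7] (0, 2, 0)
  [8] (3, 0, 1)
  [9] (3, 0, 1)

3 distinct reps among the 9 weights ⇒ 3 W_5-linkage classes:

[[1, 2, 3, 8, 9], [4], [5, 6, 7]]


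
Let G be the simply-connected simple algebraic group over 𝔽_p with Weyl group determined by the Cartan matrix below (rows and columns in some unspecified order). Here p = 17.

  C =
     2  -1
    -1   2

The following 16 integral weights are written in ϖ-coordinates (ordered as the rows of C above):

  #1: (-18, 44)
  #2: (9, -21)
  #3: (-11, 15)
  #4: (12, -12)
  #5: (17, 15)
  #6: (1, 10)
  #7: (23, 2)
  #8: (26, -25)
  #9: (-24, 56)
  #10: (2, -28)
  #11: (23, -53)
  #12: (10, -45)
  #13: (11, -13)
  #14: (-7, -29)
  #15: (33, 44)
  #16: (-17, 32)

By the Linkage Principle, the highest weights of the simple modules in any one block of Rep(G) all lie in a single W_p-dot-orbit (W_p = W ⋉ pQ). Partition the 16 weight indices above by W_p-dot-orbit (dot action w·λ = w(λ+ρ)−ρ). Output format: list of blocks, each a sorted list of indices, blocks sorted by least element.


Dynkin diagram of C (from the 2 off-diagonal −1 entries): A_2.

Folding the 16 weights λ_j+ρ into Ā_17 (reps in the given 2-coord order):

  λ_1 → (0, 11) · λ_2 → (7, 7) · λ_3 → (10, 6) · λ_4 → (2, 11) · λ_5 → (0, 1) · λ_6 → (2, 11) · λ_7 → (7, 7) · λ_8 → (7, 7) · λ_9 → (0, 11) · λ_10 → (7, 7) · λ_11 → (10, 6) · λ_12 → (10, 6) · λ_13 → (0, 12) · λ_14 → (0, 11) · λ_15 → (0, 11) · λ_16 → (0, 1)

Partition of {1..16} into 6 W_17-dot-orbits:

[[1, 9, 14, 15], [2, 7, 8, 10], [3, 11, 12], [4, 6], [5, 16], [13]]


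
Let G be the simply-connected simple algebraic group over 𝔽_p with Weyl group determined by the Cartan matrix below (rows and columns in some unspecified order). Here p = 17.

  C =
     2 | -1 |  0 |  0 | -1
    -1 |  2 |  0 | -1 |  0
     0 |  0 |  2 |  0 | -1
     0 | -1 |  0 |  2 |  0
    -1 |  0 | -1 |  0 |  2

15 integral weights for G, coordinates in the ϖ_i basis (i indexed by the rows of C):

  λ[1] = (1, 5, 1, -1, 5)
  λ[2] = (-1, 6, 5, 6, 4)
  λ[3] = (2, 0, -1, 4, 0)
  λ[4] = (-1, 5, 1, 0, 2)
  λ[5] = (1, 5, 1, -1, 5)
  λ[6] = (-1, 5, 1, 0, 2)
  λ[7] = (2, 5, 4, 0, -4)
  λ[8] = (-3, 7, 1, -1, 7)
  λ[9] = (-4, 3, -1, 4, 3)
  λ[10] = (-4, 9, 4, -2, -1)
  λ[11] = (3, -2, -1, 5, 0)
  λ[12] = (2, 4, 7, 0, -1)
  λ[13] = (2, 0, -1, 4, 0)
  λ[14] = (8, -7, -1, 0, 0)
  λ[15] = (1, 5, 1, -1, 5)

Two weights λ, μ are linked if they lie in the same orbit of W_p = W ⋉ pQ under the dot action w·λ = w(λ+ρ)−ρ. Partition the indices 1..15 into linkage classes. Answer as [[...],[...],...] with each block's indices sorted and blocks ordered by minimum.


Dynkin diagram of C (from the 8 off-diagonal −1 entries): A_5.

Each λ_j+ρ reduced to Ā_17; 5-tuples below use C's row order:

    1: (2, 6, 2, 0, 6)
    2: (0, 6, 2, 1, 3)
    3: (3, 1, 0, 5, 1)
    4: (0, 6, 2, 1, 3)
    5: (2, 6, 2, 0, 6)
    6: (0, 6, 2, 1, 3)
    7: (0, 6, 2, 1, 3)
    8: (2, 6, 2, 0, 6)
    9: (3, 1, 0, 5, 1)
    10: (0, 6, 2, 1, 3)
    11: (3, 1, 0, 5, 1)
    12: (3, 5, 8, 1, 0)
    13: (3, 1, 0, 5, 1)
    14: (3, 1, 0, 5, 1)
    15: (2, 6, 2, 0, 6)

Grouping the 15 weights by Ā_17-representative: 4 linkage classes.

[[1, 5, 8, 15], [2, 4, 6, 7, 10], [3, 9, 11, 13, 14], [12]]


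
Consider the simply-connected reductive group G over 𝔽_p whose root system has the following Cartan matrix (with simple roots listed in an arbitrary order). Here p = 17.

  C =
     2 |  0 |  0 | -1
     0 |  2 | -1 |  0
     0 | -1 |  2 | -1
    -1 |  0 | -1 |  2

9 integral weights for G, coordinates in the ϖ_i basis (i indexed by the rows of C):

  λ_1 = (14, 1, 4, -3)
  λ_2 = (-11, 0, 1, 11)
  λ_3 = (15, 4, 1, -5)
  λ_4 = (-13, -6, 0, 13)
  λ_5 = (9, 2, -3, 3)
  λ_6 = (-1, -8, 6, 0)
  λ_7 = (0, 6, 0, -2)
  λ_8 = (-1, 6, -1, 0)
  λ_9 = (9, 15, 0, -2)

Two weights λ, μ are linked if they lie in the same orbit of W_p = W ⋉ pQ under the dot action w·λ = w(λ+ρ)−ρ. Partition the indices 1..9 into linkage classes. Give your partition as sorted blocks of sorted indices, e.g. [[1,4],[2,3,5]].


Dynkin diagram of C (from the 6 off-diagonal −1 entries): A_4.

Each λ_j+ρ reduced to Ā_17; 4-tuples below use C's row order:

  1: (10, 1, 2, 2)
  2: (10, 1, 2, 2)
  3: (10, 1, 2, 2)
  4: (10, 1, 2, 2)
  5: (10, 1, 2, 2)
  6: (0, 7, 0, 1)
  7: (0, 7, 0, 1)
  8: (0, 7, 0, 1)
  9: (0, 7, 0, 1)

These 9 weights hit 2 W_17-dot-orbits; sizes (5, 4):

[[1, 2, 3, 4, 5], [6, 7, 8, 9]]


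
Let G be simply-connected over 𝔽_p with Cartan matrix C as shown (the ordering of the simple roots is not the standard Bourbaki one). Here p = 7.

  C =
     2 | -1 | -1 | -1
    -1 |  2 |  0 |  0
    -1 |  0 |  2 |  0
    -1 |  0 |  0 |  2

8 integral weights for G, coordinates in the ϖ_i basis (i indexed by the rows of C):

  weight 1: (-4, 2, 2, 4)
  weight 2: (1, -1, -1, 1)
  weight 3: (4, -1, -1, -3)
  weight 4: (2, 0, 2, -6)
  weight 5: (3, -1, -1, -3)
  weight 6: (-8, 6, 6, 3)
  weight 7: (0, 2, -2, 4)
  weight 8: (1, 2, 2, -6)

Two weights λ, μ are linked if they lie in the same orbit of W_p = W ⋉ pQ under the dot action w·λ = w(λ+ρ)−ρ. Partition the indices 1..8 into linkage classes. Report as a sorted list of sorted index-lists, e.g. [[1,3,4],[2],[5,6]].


D_4 Cartan matrix, 4 simple roots permuted; ρ=(1,1,1,1).

Alcove-folded reps (p=7, 8 weights, presented ϖ-order):

  λ_1+ρ ↦ (2, 0, 0, 2);  λ_2+ρ ↦ (2, 0, 0, 2);  λ_3+ρ ↦ (2, 0, 0, 2);  λ_4+ρ ↦ (1, 1, 1, 3);  λ_5+ρ ↦ (2, 0, 0, 2);  λ_6+ρ ↦ (0, 0, 0, 3);  λ_7+ρ ↦ (1, 1, 1, 3);  λ_8+ρ ↦ (2, 0, 0, 2)

The 8 indices split into 3 linkage classes (same alcove rep ⇔ same W_7-dot-orbit):

[[1, 2, 3, 5, 8], [4, 7], [6]]


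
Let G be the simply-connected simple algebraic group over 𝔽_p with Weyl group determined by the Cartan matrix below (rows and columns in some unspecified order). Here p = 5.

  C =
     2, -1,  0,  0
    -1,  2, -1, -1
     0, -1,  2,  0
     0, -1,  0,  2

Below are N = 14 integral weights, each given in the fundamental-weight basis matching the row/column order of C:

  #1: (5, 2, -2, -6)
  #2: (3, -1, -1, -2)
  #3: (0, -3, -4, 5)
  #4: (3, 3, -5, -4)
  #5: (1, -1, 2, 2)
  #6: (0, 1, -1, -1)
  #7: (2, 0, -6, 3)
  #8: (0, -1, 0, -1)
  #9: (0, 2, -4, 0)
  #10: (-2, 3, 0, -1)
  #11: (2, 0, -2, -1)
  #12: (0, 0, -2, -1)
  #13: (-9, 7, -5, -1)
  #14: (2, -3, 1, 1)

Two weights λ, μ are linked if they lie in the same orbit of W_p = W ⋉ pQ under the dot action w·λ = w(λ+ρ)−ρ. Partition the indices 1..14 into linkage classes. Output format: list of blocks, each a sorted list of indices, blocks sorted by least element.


Cartan matrix: type D_4 (|W|=192); un-permuting the 4 rows.

Folding the 14 weights λ_j+ρ into Ā_5 (reps in the given 4-coord order):

  [1] (0, 1, 1, 1);  [2] (3, 0, 1, 0);  [3] (3, 0, 1, 0);  [4] (1, 0, 1, 0);  [5] (1, 2, 0, 0);  [6] (1, 2, 0, 0);  [7] (1, 0, 1, 0);  [8] (1, 0, 1, 0);  [9] (1, 0, 3, 1);  [10] (1, 0, 1, 0);  [11] (3, 0, 1, 0);  [12] (1, 0, 1, 0);  [13] (1, 0, 3, 1);  [14] (1, 2, 0, 0)

Partition of {1..14} into 5 W_5-dot-orbits:

[[1], [2, 3, 11], [4, 7, 8, 10, 12], [5, 6, 14], [9, 13]]


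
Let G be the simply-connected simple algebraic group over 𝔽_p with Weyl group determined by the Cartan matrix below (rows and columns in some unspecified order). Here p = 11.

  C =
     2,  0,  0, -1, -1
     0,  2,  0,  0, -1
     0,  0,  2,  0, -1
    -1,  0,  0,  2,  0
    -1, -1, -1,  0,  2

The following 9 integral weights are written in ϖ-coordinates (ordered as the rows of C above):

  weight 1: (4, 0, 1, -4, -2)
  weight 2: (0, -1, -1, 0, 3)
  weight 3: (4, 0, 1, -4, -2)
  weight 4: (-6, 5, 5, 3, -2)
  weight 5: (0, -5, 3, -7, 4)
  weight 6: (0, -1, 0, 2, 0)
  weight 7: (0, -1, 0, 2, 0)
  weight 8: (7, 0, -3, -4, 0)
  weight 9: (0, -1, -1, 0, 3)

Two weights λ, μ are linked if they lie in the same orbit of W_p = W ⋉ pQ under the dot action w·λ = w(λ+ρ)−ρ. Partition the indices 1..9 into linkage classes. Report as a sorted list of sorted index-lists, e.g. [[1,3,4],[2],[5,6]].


Root system D_5: the 5×5 matrix C matches after relabeling.

W_11-reps of the 9 weights in Ā_11 (same 5-coord order as C):

    λ_1 → (1, 0, 1, 3, 1)
    λ_2 → (1, 0, 0, 1, 4)
    λ_3 → (1, 0, 1, 3, 1)
    λ_4 → (1, 0, 0, 1, 4)
    λ_5 → (1, 0, 0, 1, 4)
    λ_6 → (1, 0, 1, 3, 1)
    λ_7 → (1, 0, 1, 3, 1)
    λ_8 → (1, 0, 1, 3, 1)
    λ_9 → (1, 0, 0, 1, 4)

These 9 weights hit 2 W_11-dot-orbits; sizes (5, 4):

[[1, 3, 6, 7, 8], [2, 4, 5, 9]]


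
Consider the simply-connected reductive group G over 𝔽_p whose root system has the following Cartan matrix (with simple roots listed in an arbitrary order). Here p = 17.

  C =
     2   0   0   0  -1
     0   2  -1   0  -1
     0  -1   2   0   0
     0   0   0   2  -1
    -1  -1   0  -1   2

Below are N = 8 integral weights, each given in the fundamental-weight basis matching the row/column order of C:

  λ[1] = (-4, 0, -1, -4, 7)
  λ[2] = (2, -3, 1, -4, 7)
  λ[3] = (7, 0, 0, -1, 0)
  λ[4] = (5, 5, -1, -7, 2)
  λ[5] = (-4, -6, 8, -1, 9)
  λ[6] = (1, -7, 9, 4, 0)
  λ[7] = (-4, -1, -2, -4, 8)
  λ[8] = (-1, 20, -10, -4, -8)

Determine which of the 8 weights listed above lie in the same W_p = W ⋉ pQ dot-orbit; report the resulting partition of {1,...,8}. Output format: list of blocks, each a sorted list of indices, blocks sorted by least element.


D_5 Cartan matrix, 5 simple roots permuted; ρ=(1,1,1,1,1).

Ā_17 reps of the 8 weights (D_5, coords as presented):

  1: (3, 1, 0, 3, 2)
  2: (3, 2, 0, 3, 3)
  3: (8, 1, 1, 0, 1)
  4: (3, 2, 0, 3, 3)
  5: (3, 1, 4, 0, 2)
  6: (3, 1, 4, 0, 2)
  7: (3, 1, 0, 3, 2)
  8: (3, 1, 4, 0, 2)

Grouping the 8 weights by Ā_17-representative: 4 linkage classes.

[[1, 7], [2, 4], [3], [5, 6, 8]]


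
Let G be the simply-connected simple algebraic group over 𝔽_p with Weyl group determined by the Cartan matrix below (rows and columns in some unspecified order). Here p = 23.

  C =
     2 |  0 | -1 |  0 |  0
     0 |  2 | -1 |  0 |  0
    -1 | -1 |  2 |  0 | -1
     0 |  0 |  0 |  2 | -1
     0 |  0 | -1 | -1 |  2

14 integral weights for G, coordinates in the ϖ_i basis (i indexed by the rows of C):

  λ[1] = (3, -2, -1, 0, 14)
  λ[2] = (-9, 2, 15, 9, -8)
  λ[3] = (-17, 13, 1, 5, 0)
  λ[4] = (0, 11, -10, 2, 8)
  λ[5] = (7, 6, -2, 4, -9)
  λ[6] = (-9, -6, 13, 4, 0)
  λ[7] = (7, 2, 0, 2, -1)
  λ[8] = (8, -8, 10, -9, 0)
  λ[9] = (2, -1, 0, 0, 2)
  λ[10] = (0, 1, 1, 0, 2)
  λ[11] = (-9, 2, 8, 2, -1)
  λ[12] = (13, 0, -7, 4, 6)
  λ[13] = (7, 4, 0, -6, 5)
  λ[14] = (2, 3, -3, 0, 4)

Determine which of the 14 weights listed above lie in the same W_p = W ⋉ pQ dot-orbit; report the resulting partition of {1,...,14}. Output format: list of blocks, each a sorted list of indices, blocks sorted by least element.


D_5 Cartan matrix, 5 simple roots permuted; ρ=(1,1,1,1,1).

λ_j+ρ reflected into Ā_23 (⟨·,θ^∨⟩≤23); 5-tuples as given:

  1: (3, 0, 1, 1, 3)
  2: (8, 3, 1, 3, 0)
  3: (2, 0, 1, 7, 6)
  4: (8, 3, 1, 3, 0)
  5: (1, 2, 2, 1, 3)
  6: (8, 5, 1, 5, 1)
  7: (8, 3, 1, 3, 0)
  8: (6, 4, 3, 1, 2)
  9: (3, 0, 1, 1, 3)
  10: (1, 2, 2, 1, 3)
  11: (8, 3, 1, 3, 0)
  12: (8, 5, 1, 5, 1)
  13: (8, 5, 1, 5, 1)
  14: (1, 2, 2, 1, 3)

Grouping the 14 weights by Ā_23-representative: 6 linkage classes.

[[1, 9], [2, 4, 7, 11], [3], [5, 10, 14], [6, 12, 13], [8]]


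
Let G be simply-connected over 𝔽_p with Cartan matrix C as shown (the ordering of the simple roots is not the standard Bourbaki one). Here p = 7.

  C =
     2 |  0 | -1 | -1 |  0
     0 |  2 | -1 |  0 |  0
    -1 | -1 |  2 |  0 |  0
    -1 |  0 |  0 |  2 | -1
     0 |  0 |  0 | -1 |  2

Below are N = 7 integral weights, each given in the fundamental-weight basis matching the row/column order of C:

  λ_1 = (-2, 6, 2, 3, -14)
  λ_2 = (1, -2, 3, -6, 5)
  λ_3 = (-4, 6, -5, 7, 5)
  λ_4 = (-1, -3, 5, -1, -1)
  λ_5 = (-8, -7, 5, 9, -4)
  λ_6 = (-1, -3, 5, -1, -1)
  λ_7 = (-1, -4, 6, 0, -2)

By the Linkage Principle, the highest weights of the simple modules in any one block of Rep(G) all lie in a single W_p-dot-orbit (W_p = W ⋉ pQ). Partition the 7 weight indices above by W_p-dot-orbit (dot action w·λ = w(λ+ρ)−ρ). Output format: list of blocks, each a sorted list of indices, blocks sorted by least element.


Type A_5, rank 5, |W|=720; reorder rows/cols to standard.

W_7-reps of the 7 weights in Ā_7 (same 5-coord order as C):

  λ_1 → (0, 3, 1, 0, 2)
  λ_2 → (3, 1, 0, 2, 1)
  λ_3 → (0, 2, 4, 0, 0)
  λ_4 → (0, 2, 4, 0, 0)
  λ_5 → (0, 2, 4, 0, 0)
  λ_6 → (0, 2, 4, 0, 0)
  λ_7 → (0, 2, 4, 0, 0)

Grouping the 7 weights by Ā_7-representative: 3 linkage classes.

[[1], [2], [3, 4, 5, 6, 7]]


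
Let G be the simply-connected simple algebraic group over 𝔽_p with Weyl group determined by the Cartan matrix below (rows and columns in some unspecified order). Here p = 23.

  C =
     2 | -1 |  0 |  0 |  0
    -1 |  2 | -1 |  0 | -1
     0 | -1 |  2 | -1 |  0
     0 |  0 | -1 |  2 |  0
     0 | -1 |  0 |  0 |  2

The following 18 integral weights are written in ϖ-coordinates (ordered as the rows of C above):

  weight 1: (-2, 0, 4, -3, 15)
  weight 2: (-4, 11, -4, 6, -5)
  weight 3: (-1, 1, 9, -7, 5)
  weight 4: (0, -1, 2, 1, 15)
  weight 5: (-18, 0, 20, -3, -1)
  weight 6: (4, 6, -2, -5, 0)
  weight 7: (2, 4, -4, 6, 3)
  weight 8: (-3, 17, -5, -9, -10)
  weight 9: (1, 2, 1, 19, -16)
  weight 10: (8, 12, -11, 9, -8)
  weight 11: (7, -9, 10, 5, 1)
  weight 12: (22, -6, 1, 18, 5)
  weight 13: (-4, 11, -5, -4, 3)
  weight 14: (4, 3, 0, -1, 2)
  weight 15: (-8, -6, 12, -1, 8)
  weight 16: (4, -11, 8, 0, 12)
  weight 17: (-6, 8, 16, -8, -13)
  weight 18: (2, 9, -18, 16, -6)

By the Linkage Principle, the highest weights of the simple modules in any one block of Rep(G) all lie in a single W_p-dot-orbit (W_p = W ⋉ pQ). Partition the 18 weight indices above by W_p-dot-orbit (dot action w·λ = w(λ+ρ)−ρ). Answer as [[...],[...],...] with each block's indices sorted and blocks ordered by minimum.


Dynkin diagram of C (from the 8 off-diagonal −1 entries): D_5.

Each λ_j+ρ reduced to Ā_23; 5-tuples below use C's row order:

    1: (1, 0, 1, 2, 16)
    2: (3, 2, 3, 4, 4)
    3: (0, 2, 3, 6, 6)
    4: (1, 0, 1, 2, 16)
    5: (1, 0, 1, 2, 16)
    6: (5, 2, 4, 1, 1)
    7: (3, 2, 3, 4, 4)
    8: (3, 2, 3, 4, 4)
    9: (2, 1, 2, 8, 5)
    10: (5, 4, 1, 0, 3)
    11: (0, 2, 3, 6, 6)
    12: (1, 0, 1, 2, 16)
    13: (3, 2, 3, 4, 4)
    14: (5, 4, 1, 0, 3)
    15: (5, 4, 1, 0, 3)
    16: (5, 4, 1, 0, 3)
    17: (3, 2, 3, 4, 4)
    18: (5, 4, 1, 0, 3)

The 18 indices split into 6 linkage classes (same alcove rep ⇔ same W_23-dot-orbit):

[[1, 4, 5, 12], [2, 7, 8, 13, 17], [3, 11], [6], [9], [10, 14, 15, 16, 18]]


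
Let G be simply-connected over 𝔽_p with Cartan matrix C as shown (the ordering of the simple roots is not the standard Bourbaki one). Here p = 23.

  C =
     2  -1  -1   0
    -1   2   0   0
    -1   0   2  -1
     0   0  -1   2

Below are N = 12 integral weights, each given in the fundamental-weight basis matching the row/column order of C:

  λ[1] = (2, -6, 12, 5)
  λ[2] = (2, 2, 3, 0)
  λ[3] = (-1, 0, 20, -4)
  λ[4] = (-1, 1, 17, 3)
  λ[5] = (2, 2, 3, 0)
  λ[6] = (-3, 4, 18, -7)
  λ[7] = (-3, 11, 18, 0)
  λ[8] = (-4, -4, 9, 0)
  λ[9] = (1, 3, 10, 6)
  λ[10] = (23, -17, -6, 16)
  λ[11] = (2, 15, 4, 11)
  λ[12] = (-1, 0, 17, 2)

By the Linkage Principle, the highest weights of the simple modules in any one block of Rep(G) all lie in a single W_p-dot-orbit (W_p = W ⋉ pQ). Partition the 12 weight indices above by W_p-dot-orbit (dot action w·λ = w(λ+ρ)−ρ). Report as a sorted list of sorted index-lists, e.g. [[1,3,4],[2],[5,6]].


Cartan matrix: type A_4 (|W|=120); un-permuting the 4 rows.

Folding the 12 weights λ_j+ρ into Ā_23 (reps in the given 4-coord order):

  1: (2, 3, 11, 6)
  2: (3, 3, 4, 1)
  3: (0, 1, 18, 3)
  4: (0, 1, 18, 3)
  5: (3, 3, 4, 1)
  6: (2, 3, 11, 6)
  7: (2, 3, 11, 6)
  8: (3, 3, 4, 1)
  9: (2, 3, 11, 6)
  10: (3, 3, 4, 1)
  11: (3, 3, 4, 1)
  12: (0, 1, 18, 3)

3 distinct reps among the 12 weights ⇒ 3 W_23-linkage classes:

[[1, 6, 7, 9], [2, 5, 8, 10, 11], [3, 4, 12]]


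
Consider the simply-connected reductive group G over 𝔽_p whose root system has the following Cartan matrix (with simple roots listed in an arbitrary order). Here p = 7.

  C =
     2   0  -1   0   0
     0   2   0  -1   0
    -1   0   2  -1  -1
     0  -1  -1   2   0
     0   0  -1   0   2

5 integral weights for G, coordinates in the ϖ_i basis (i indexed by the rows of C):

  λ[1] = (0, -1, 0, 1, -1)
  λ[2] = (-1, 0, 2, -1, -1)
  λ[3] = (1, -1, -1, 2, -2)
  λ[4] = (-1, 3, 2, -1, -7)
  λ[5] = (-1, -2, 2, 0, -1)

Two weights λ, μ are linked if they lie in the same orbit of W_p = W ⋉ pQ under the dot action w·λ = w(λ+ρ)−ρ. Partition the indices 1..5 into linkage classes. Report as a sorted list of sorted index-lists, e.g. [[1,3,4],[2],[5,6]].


C ↔ D_5 under row/col permutation; |W(D_5)| = 1920.

Ā_7 reps of the 5 weights (D_5, coords as presented):

  λ_1 → (1, 0, 1, 2, 0) · λ_2 → (0, 1, 3, 0, 0) · λ_3 → (1, 0, 1, 2, 0) · λ_4 → (0, 1, 3, 0, 0) · λ_5 → (0, 1, 3, 0, 0)

2 distinct reps among the 5 weights ⇒ 2 W_7-linkage classes:

[[1, 3], [2, 4, 5]]


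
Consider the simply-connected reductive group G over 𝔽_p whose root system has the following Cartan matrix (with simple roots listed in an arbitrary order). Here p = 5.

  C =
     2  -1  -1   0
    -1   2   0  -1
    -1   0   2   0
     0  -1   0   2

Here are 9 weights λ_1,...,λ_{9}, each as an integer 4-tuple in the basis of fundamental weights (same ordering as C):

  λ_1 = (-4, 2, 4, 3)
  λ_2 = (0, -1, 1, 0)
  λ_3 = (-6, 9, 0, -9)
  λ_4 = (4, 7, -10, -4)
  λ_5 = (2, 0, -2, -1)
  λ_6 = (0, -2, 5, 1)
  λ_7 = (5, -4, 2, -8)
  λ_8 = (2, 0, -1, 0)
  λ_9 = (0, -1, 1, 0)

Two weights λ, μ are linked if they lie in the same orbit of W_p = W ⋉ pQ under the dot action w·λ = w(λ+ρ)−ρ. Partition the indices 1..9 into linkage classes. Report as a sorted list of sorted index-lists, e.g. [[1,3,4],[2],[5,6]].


Root system A_4: the 4×4 matrix C matches after relabeling.

W_5-reps of the 9 weights in Ā_5 (same 4-coord order as C):

  λ_1+ρ ↦ (1, 0, 2, 0)
  λ_2+ρ ↦ (1, 0, 2, 1)
  λ_3+ρ ↦ (1, 0, 2, 0)
  λ_4+ρ ↦ (3, 1, 0, 1)
  λ_5+ρ ↦ (2, 1, 1, 0)
  λ_6+ρ ↦ (1, 0, 2, 1)
  λ_7+ρ ↦ (1, 0, 2, 1)
  λ_8+ρ ↦ (3, 1, 0, 1)
  λ_9+ρ ↦ (1, 0, 2, 1)

4 distinct reps among the 9 weights ⇒ 4 W_5-linkage classes:

[[1, 3], [2, 6, 7, 9], [4, 8], [5]]


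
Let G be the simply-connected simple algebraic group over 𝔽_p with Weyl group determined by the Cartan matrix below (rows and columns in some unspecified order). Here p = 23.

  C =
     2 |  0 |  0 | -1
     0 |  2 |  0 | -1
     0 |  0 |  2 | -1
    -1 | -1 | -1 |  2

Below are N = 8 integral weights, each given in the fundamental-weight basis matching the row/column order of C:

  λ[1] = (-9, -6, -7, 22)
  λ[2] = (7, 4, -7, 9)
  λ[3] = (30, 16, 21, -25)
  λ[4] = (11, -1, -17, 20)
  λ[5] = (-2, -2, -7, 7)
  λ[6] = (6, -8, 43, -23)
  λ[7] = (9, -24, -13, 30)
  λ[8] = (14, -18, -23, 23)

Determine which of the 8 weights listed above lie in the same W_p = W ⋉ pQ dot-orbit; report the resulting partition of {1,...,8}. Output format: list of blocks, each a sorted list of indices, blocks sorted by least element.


Root system D_4: the 4×4 matrix C matches after relabeling.

Alcove-folded reps (p=23, 8 weights, presented ϖ-order):

    [1] (8, 5, 6, 0)
    [2] (8, 5, 6, 0)
    [3] (1, 1, 6, 0)
    [4] (2, 10, 6, 0)
    [5] (1, 1, 6, 0)
    [6] (1, 1, 6, 0)
    [7] (8, 5, 6, 0)
    [8] (1, 1, 6, 0)

3 distinct reps among the 8 weights ⇒ 3 W_23-linkage classes:

[[1, 2, 7], [3, 5, 6, 8], [4]]
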